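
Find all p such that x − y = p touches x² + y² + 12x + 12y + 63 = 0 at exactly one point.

p = ±3√2

For a tangent, require d(centre, line) = r = 3.
|1·(−6) − 1·(−6) − p| / √2 = 3
|p| = 3√2.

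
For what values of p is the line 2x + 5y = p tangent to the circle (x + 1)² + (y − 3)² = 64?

For a tangent, require d(centre, line) = r = 8.
|2·(−1) + 5·3 − p| / √29 = 8
|p − (13)| = 8√29.

p = 13 ± 8√29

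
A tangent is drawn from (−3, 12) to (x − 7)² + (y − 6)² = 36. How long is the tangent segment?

10

Centre (7, 6), r² = 36. |PO|² = (−10)² + (6)² = 136.
The tangent meets the radius at right angles, so tangent² = |PO|² − r² = 136 − 36 = 100.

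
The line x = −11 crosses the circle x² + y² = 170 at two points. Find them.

(−11, −7) and (−11, 7)

The line gives x = −11. Substituting into the circle:
y² − 49 = 0
y = 7 or y = −7, giving (−11, 7) and (−11, −7).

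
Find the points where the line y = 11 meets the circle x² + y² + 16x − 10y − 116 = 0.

Express y = 11 and substitute into the circle:
x² + 16x − 105 = 0
x = 5 or x = −21, giving (5, 11) and (−21, 11).

(−21, 11) and (5, 11)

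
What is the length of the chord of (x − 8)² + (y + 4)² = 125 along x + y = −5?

13√2

The distance from (8, −4) to the line is 9/√2, and r² = 125.
Chord = 2√(r² − d²) = 2·√(169/2) = 13√2.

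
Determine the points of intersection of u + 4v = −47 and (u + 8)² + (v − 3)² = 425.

Substitute v = (−47 − u)/4:
17u² + 374u − 2295 = 0  ⟹  u² + 22u − 135 = 0
u = 5 or u = −27, giving (5, −13) and (−27, −5).

(−27, −5) and (5, −13)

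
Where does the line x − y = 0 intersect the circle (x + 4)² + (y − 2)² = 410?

(−15, −15) and (13, 13)

From the line, y = x. Substituting:
2x² + 4x − 390 = 0  ⟹  x² + 2x − 195 = 0
x = 13 or x = −15, giving (13, 13) and (−15, −15).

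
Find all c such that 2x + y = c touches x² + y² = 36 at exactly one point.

The line touches the circle iff its distance from (0, 0) is 6:
|2·0 + 1·0 − c| / √5 = 6
|c| = 6√5.

c = ±6√5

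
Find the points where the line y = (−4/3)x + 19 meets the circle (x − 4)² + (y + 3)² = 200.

Express y = (57 − 4x)/3 and substitute into the circle:
25x² − 600x + 2700 = 0  ⟹  x² − 24x + 108 = 0
x = 18 or x = 6, giving (18, −5) and (6, 11).

(6, 11) and (18, −5)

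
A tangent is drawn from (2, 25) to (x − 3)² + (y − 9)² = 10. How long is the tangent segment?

√247

The centre is (3, 9) and r = √10. The square of the distance from P to the centre is 1 + 256 = 257.
Power of the point: PT² = |PO|² − r² = 247, so PT = √247.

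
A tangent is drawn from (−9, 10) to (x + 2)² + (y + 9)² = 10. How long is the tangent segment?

Centre (−2, −9), r² = 10. |PO|² = (−7)² + (19)² = 410.
By the tangent–radius right angle, tangent length = √(|PO|² − r²) = √400 = 20.

20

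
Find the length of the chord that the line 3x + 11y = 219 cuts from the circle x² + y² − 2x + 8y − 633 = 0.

From the line, y = (219 − 3x)/11. Substituting:
130x² − 1820x − 9360 = 0  ⟹  x² − 14x − 72 = 0
x = 18 or x = −4, giving (18, 15) and (−4, 21).
|(18, 15) − (−4, 21)| = √((22)² + (−6)²) = 2√130.

2√130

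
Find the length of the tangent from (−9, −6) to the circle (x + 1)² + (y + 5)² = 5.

The centre is (−1, −5) and r = √5. The square of the distance from P to the centre is 64 + 1 = 65.
The tangent meets the radius at right angles, so tangent² = |PO|² − r² = 65 − 5 = 60.

2√15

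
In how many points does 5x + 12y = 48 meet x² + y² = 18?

2

Substituting the line into the circle gives 169x² − 480x − 288 = 0.
Δ = 230400 − (−194688) = 425088.
Two real roots: the line is a secant.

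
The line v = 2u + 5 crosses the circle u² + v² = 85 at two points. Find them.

Express v = 2u + 5 and substitute into the circle:
5u² + 20u − 60 = 0  ⟹  u² + 4u − 12 = 0
u = 2 or u = −6, giving (2, 9) and (−6, −7).

(−6, −7) and (2, 9)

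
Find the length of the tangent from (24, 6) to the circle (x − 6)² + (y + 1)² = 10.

With centre O = (6, −1), |OP|² = 373 and r² = 10.
Power of the point: PT² = |PO|² − r² = 363, so PT = 11√3.

11√3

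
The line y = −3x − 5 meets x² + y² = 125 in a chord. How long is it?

7√10

Substitute y = −3x − 5:
10x² + 30x − 100 = 0  ⟹  x² + 3x − 10 = 0
x = 2 or x = −5, giving (2, −11) and (−5, 10).
Chord length = distance between (2, −11) and (−5, 10) = √490 = 7√10.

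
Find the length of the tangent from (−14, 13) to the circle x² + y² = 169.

With centre O = (0, 0), |OP|² = 365 and r² = 169.
The tangent meets the radius at right angles, so tangent² = |PO|² − r² = 365 − 169 = 196.

14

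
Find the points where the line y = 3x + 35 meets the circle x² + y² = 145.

(−12, −1) and (−9, 8)

Express y = 3x + 35 and substitute into the circle:
10x² + 210x + 1080 = 0  ⟹  x² + 21x + 108 = 0
x = −9 or x = −12, giving (−9, 8) and (−12, −1).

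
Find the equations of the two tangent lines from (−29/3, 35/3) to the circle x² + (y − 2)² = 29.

2x + 5y = 39 and 5x + 2y = −25

Let a tangent through (−29/3, 35/3) have slope m. Its distance from (0, 2) must equal √29:
[m·(29/3) − (−29/3)]² = 29(m² + 1)
10m² + 29m + 10 = 0, so m = −2/5 or m = −5/2.
Through (−29/3, 35/3) these give 2x + 5y = 39 and 5x + 2y = −25.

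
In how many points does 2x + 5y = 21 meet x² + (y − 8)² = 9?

0

Centre (0, 8), r² = 9. Distance² from centre to line = (19)²/29 = 361/29.
Since d² > r², the line lies outside the circle.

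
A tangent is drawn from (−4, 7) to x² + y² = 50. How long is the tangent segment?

With centre O = (0, 0), |OP|² = 65 and r² = 50.
The tangent meets the radius at right angles, so tangent² = |PO|² − r² = 65 − 50 = 15.

√15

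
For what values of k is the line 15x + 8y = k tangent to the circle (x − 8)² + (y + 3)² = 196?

k = −142 or k = 334

The line touches the circle iff its distance from (8, −3) is 14:
|15·8 + 8·(−3) − k| / √289 = 14
|k − (96)| = 14·17, so k = 334 or k = −142.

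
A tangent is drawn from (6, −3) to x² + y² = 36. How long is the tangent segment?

3

Centre (0, 0), r² = 36. |PO|² = (6)² + (−3)² = 45.
The tangent meets the radius at right angles, so tangent² = |PO|² − r² = 45 − 36 = 9.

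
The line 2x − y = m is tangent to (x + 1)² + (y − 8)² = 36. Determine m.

For a tangent, require d(centre, line) = r = 6.
|2·(−1) − 1·8 − m| / √5 = 6
|m − (−10)| = 6√5.

m = −10 ± 6√5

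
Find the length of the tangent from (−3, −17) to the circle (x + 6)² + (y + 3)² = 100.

√105

The centre is (−6, −3) and r = 10. The square of the distance from P to the centre is 9 + 196 = 205.
Power of the point: PT² = |PO|² − r² = 105, so PT = √105.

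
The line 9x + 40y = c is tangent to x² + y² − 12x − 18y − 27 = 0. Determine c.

The line touches the circle iff its distance from (6, 9) is 12:
|9·6 + 40·9 − c| / √1681 = 12
|c − (414)| = 12·41, so c = 906 or c = −78.

c = −78 or c = 906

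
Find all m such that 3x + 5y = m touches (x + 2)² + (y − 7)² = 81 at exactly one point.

For a tangent, require d(centre, line) = r = 9.
|3·(−2) + 5·7 − m| / √34 = 9
|m − (29)| = 9√34.

m = 29 ± 9√34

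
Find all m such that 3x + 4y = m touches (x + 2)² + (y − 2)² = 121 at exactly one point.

m = −53 or m = 57

The line touches the circle iff its distance from (−2, 2) is 11:
|3·(−2) + 4·2 − m| / √25 = 11
|m − (2)| = 11·5, so m = 57 or m = −53.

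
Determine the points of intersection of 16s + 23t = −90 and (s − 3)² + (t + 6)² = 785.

(−20, 10) and (26, −22)

Substitute t = (−90 − 16s)/23:
785s² − 4710s − 408200 = 0  ⟹  s² − 6s − 520 = 0
s = 26 or s = −20, giving (26, −22) and (−20, 10).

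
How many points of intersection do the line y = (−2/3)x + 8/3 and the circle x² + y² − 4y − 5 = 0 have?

2

Substituting the line into the circle gives 13x² − 8x − 77 = 0.
Discriminant = (−8)² − 4·13·(−77) = 4068 > 0.
Two real roots: the line is a secant.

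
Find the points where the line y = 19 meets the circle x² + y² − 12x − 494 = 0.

Substitute y = 19:
x² − 12x − 133 = 0
x = 19 or x = −7, giving (19, 19) and (−7, 19).

(−7, 19) and (19, 19)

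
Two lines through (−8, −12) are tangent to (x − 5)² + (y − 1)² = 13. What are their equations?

3x − 2y = 0 and 2x − 3y = 20

Let a tangent through (−8, −12) have slope m. Its distance from (5, 1) must equal √13:
[m·(13) − (13)]² = 13(m² + 1)
6m² − 13m + 6 = 0, so m = 3/2 or m = 2/3.
With m = 3/2: 3x − 2y = 0. With m = 2/3: 2x − 3y = 20.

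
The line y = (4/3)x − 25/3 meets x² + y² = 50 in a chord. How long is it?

Express y = (−25 + 4x)/3 and substitute into the circle:
25x² − 200x + 175 = 0  ⟹  x² − 8x + 7 = 0
x = 7 or x = 1, giving (7, 1) and (1, −7).
|(7, 1) − (1, −7)| = √((6)² + (8)²) = 10.

10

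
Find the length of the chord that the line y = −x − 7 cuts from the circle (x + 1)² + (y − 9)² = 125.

Express y = −x − 7 and substitute into the circle:
2x² + 34x + 132 = 0  ⟹  x² + 17x + 66 = 0
x = −6 or x = −11, giving (−6, −1) and (−11, 4).
Chord length = distance between (−6, −1) and (−11, 4) = √50 = 5√2.

5√2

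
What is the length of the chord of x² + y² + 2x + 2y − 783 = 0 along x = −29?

The line gives x = −29. Substituting into the circle:
y² + 2y = 0
y = 0 or y = −2, giving (−29, 0) and (−29, −2).
Chord length = distance between (−29, 0) and (−29, −2) = √4 = 2.

2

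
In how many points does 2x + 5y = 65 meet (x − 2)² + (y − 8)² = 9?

Substituting the line into the circle gives 29x² − 200x + 500 = 0.
Δ = 40000 − 58000 = −18000.
No real roots: the line does not meet the circle.

0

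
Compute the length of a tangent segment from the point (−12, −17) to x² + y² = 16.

√417

Centre (0, 0), r² = 16. |PO|² = (−12)² + (−17)² = 433.
Power of the point: PT² = |PO|² − r² = 417, so PT = √417.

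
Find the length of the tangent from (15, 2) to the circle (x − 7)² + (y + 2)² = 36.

2√11

With centre O = (7, −2), |OP|² = 80 and r² = 36.
The tangent meets the radius at right angles, so tangent² = |PO|² − r² = 80 − 36 = 44.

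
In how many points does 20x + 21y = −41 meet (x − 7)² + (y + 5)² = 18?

2

Substituting the line into the circle gives 841x² − 8734x + 17767 = 0.
Discriminant = (−8734)² − 4·841·(17767) = 16514568 > 0.
Two real roots: the line is a secant.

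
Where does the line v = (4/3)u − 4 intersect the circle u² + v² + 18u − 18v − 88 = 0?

Substitute v = (−12 + 4u)/3:
25u² − 150u = 0  ⟹  u² − 6u = 0
u = 6 or u = 0, giving (6, 4) and (0, −4).

(0, −4) and (6, 4)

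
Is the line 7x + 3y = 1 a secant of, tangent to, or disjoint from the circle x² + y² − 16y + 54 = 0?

Substituting the line into the circle gives 58x² + 322x + 439 = 0.
Δ = 103684 − 101848 = 1836.
Two real roots: the line is a secant.

secant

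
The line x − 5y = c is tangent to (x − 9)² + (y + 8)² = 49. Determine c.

For a tangent, require d(centre, line) = r = 7.
|1·9 − 5·(−8) − c| / √26 = 7
|c − (49)| = 7√26.

c = 49 ± 7√26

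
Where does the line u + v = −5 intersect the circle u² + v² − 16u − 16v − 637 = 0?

From the line, v = −u − 5. Substituting:
2u² + 10u − 532 = 0  ⟹  u² + 5u − 266 = 0
u = 14 or u = −19, giving (14, −19) and (−19, 14).

(−19, 14) and (14, −19)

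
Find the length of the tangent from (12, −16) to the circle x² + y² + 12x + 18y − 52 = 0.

With centre O = (−6, −9), |OP|² = 373 and r² = 169.
Power of the point: PT² = |PO|² − r² = 204, so PT = 2√51.

2√51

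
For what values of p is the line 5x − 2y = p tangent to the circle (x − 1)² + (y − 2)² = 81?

The line touches the circle iff its distance from (1, 2) is 9:
|5·1 − 2·2 − p| / √29 = 9
|p − (1)| = 9√29.

p = 1 ± 9√29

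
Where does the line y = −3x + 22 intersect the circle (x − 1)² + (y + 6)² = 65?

(8, −2) and (9, −5)

Express y = −3x + 22 and substitute into the circle:
10x² − 170x + 720 = 0  ⟹  x² − 17x + 72 = 0
x = 9 or x = 8, giving (9, −5) and (8, −2).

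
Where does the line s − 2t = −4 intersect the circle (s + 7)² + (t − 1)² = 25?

(−10, −3) and (−2, 1)

From the line, t = (4 + s)/2. Substituting:
5s² + 60s + 100 = 0  ⟹  s² + 12s + 20 = 0
s = −2 or s = −10, giving (−2, 1) and (−10, −3).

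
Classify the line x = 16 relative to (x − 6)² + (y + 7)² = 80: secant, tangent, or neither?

neither

d² = (1·6 + 0·(−7) − (16))² = 100; r² = 80.
Since d² > r², the line lies outside the circle.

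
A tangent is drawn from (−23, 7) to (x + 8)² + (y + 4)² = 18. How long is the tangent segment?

2√82

With centre O = (−8, −4), |OP|² = 346 and r² = 18.
Power of the point: PT² = |PO|² − r² = 328, so PT = 2√82.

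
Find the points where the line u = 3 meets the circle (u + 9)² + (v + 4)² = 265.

The line gives u = 3. Substituting into the circle:
v² + 8v − 105 = 0
v = 7 or v = −15, giving (3, 7) and (3, −15).

(3, −15) and (3, 7)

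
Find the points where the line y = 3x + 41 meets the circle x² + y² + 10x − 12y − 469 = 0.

Express y = 3x + 41 and substitute into the circle:
10x² + 220x + 720 = 0  ⟹  x² + 22x + 72 = 0
x = −4 or x = −18, giving (−4, 29) and (−18, −13).

(−18, −13) and (−4, 29)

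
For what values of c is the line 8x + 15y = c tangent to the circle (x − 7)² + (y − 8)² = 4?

c = 142 or c = 210

The line touches the circle iff its distance from (7, 8) is 2:
|8·7 + 15·8 − c| / √289 = 2
|c − (176)| = 2·17, so c = 210 or c = 142.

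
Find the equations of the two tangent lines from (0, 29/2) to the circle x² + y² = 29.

A line y − (29/2) = m(x − (0)) is tangent when its distance from (0, 0) is √29:
(0m − (−29/2))² = 29(m² + 1)
4m² − 25 = 0, so m = 5/2 or m = −5/2.
Through (0, 29/2) these give 5x − 2y = −29 and 5x + 2y = 29.

5x − 2y = −29 and 5x + 2y = 29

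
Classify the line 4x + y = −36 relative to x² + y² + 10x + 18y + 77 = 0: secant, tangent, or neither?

Substituting the line into the circle gives 17x² + 226x + 725 = 0.
Discriminant = (226)² − 4·17·(725) = 1776 > 0.
Two real roots: the line is a secant.

secant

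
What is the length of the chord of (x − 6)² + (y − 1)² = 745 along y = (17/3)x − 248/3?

Substitute y = (−248 + 17x)/3:
298x² − 8642x + 56620 = 0  ⟹  x² − 29x + 190 = 0
x = 19 or x = 10, giving (19, 25) and (10, −26).
|(19, 25) − (10, −26)| = √((9)² + (51)²) = 3√298.

3√298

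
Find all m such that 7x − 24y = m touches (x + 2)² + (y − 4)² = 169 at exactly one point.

m = −435 or m = 215

Tangency holds when the distance from the centre (−2, 4) to the line equals the radius 13:
|7·(−2) − 24·4 − m| / √625 = 13
|m − (−110)| = 13·25, so m = 215 or m = −435.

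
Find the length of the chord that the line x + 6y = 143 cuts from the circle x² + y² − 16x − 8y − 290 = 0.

2√37

The distance from (8, 4) to the line is 111/√37, and r² = 370.
Half the chord is √(r² − d²) = √(37), so the full chord is 2√37.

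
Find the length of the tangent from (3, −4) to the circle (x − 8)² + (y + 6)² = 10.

√19

Centre (8, −6), r² = 10. |PO|² = (−5)² + (2)² = 29.
By the tangent–radius right angle, tangent length = √(|PO|² − r²) = √19.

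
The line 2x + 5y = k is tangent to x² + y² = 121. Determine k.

Tangency holds when the distance from the centre (0, 0) to the line equals the radius 11:
|2·0 + 5·0 − k| / √29 = 11
|k| = 11√29.

k = ±11√29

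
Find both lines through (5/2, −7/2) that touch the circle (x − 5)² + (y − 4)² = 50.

x + y = −1 and x − 7y = 27

Let a tangent through (5/2, −7/2) have slope m. Its distance from (5, 4) must equal 5√2:
(5/2m − (15/2))² = 50(m² + 1)
7m² + 6m − 1 = 0, so m = −1 or m = 1/7.
With m = −1: x + y = −1. With m = 1/7: x − 7y = 27.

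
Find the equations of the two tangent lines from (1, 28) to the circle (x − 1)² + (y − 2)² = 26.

Write the tangent as mx − y + (28 − m·(1)) = 0 and set its distance from the centre to √26:
(0m − (−26))² = 26(m² + 1)
m² − 25 = 0, so m = 5 or m = −5.
With m = 5: 5x − y = −23. With m = −5: 5x + y = 33.

5x − y = −23 and 5x + y = 33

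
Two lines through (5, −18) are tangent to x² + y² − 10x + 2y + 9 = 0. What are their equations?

Let a tangent through (5, −18) have slope m. Its distance from (5, −1) must equal √17:
[m·(0) − (17)]² = 17(m² + 1)
m² − 16 = 0, so m = 4 or m = −4.
With m = 4: 4x − y = 38. With m = −4: 4x + y = 2.

4x − y = 38 and 4x + y = 2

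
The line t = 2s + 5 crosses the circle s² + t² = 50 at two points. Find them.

(−5, −5) and (1, 7)

Express t = 2s + 5 and substitute into the circle:
5s² + 20s − 25 = 0  ⟹  s² + 4s − 5 = 0
s = 1 or s = −5, giving (1, 7) and (−5, −5).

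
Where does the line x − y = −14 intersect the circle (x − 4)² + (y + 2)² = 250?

From the line, y = x + 14. Substituting:
2x² + 24x + 22 = 0  ⟹  x² + 12x + 11 = 0
x = −1 or x = −11, giving (−1, 13) and (−11, 3).

(−11, 3) and (−1, 13)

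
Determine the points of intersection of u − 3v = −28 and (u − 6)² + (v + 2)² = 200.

Substitute v = (28 + u)/3:
10u² − 40u − 320 = 0  ⟹  u² − 4u − 32 = 0
u = 8 or u = −4, giving (8, 12) and (−4, 8).

(−4, 8) and (8, 12)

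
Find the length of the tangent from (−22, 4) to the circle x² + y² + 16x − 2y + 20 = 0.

4√10

With centre O = (−8, 1), |OP|² = 205 and r² = 45.
Power of the point: PT² = |PO|² − r² = 160, so PT = 4√10.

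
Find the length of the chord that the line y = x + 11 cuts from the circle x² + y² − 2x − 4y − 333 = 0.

From the line, y = x + 11. Substituting:
2x² + 16x − 256 = 0  ⟹  x² + 8x − 128 = 0
x = 8 or x = −16, giving (8, 19) and (−16, −5).
Chord length = distance between (8, 19) and (−16, −5) = √1152 = 24√2.

24√2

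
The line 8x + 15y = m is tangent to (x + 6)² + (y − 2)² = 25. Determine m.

The line touches the circle iff its distance from (−6, 2) is 5:
|8·(−6) + 15·2 − m| / √289 = 5
|m − (−18)| = 5·17, so m = 67 or m = −103.

m = −103 or m = 67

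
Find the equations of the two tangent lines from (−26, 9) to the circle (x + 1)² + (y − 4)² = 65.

x − 8y = −98 and 4x + 7y = −41

A line y − (9) = m(x − (−26)) is tangent when its distance from (−1, 4) is √65:
[m·(25) − (−5)]² = 65(m² + 1)
56m² + 25m − 4 = 0, so m = 1/8 or m = −4/7.
Through (−26, 9) these give x − 8y = −98 and 4x + 7y = −41.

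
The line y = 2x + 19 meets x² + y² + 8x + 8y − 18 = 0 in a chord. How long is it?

2√5

Centre (−4, −4), r² = 50. Perpendicular distance d from centre to line = |15| / √5 = 15/√5.
Half the chord is √(r² − d²) = √(5), so the full chord is 2√5.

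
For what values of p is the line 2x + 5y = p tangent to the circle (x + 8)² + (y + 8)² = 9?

Tangency holds when the distance from the centre (−8, −8) to the line equals the radius 3:
|2·(−8) + 5·(−8) − p| / √29 = 3
|p − (−56)| = 3√29.

p = −56 ± 3√29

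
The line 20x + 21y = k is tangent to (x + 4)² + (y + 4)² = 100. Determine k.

The line touches the circle iff its distance from (−4, −4) is 10:
|20·(−4) + 21·(−4) − k| / √841 = 10
|k − (−164)| = 10·29, so k = 126 or k = −454.

k = −454 or k = 126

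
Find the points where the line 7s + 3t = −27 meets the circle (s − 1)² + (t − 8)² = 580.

(−15, 26) and (3, −16)

Express t = (−27 − 7s)/3 and substitute into the circle:
58s² + 696s − 2610 = 0  ⟹  s² + 12s − 45 = 0
s = 3 or s = −15, giving (3, −16) and (−15, 26).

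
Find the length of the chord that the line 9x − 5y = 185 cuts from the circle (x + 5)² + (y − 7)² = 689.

√106

The distance from (−5, 7) to the line is 265/√106, and r² = 689.
Chord = 2√(r² − d²) = 2·√(53/2) = √106.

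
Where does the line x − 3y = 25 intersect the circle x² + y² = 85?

(−2, −9) and (7, −6)

Substitute y = (−25 + x)/3:
10x² − 50x − 140 = 0  ⟹  x² − 5x − 14 = 0
x = 7 or x = −2, giving (7, −6) and (−2, −9).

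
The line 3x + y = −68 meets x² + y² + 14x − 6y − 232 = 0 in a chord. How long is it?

4√10

From the line, y = −3x − 68. Substituting:
10x² + 440x + 4800 = 0  ⟹  x² + 44x + 480 = 0
x = −20 or x = −24, giving (−20, −8) and (−24, 4).
Chord length = distance between (−20, −8) and (−24, 4) = √160 = 4√10.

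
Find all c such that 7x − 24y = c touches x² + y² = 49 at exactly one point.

The line touches the circle iff its distance from (0, 0) is 7:
|7·0 − 24·0 − c| / √625 = 7
|c| = 7·25, so c = 175 or c = −175.

c = −175 or c = 175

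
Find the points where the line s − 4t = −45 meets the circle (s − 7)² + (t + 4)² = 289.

(−1, 11) and (7, 13)

Substitute t = (45 + s)/4:
17s² − 102s − 119 = 0  ⟹  s² − 6s − 7 = 0
s = 7 or s = −1, giving (7, 13) and (−1, 11).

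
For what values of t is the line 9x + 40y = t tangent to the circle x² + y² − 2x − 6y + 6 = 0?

t = 47 or t = 211

The line touches the circle iff its distance from (1, 3) is 2:
|9·1 + 40·3 − t| / √1681 = 2
|t − (129)| = 2·41, so t = 211 or t = 47.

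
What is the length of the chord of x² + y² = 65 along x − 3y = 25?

The distance from (0, 0) to the line is 25/√10, and r² = 65.
Chord = 2√(r² − d²) = 2·√(5/2) = √10.

√10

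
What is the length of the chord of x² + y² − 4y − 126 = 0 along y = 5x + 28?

4√26

Substitute y = 5x + 28:
26x² + 260x + 546 = 0  ⟹  x² + 10x + 21 = 0
x = −3 or x = −7, giving (−3, 13) and (−7, −7).
Chord length = distance between (−3, 13) and (−7, −7) = √416 = 4√26.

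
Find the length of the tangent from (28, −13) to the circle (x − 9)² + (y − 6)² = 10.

With centre O = (9, 6), |OP|² = 722 and r² = 10.
The tangent meets the radius at right angles, so tangent² = |PO|² − r² = 722 − 10 = 712.

2√178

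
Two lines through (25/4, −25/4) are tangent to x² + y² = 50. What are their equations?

7x − y = 50 and x − 7y = 50

Write the tangent as mx − y + (−25/4 − m·(25/4)) = 0 and set its distance from the centre to 5√2:
[m·(−25/4) − (25/4)]² = 50(m² + 1)
7m² − 50m + 7 = 0, so m = 7 or m = 1/7.
Through (25/4, −25/4) these give 7x − y = 50 and x − 7y = 50.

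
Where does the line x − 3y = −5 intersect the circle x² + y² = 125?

(−11, −2) and (10, 5)

Substitute y = (5 + x)/3:
10x² + 10x − 1100 = 0  ⟹  x² + x − 110 = 0
x = 10 or x = −11, giving (10, 5) and (−11, −2).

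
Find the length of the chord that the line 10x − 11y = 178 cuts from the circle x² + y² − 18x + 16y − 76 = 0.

Centre (9, −8), r² = 221. Perpendicular distance d from centre to line = |0| / √221 = 0/√221.
Chord = 2√(r² − d²) = 2·√(221) = 2√221.

2√221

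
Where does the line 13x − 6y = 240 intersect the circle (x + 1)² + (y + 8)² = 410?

(6, −27) and (18, −1)

From the line, y = (−240 + 13x)/6. Substituting:
205x² − 4920x + 22140 = 0  ⟹  x² − 24x + 108 = 0
x = 18 or x = 6, giving (18, −1) and (6, −27).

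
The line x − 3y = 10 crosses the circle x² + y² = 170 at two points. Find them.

(−11, −7) and (13, 1)

From the line, y = (−10 + x)/3. Substituting:
10x² − 20x − 1430 = 0  ⟹  x² − 2x − 143 = 0
x = 13 or x = −11, giving (13, 1) and (−11, −7).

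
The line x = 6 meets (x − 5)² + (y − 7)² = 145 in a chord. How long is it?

24

The line gives x = 6. Substituting into the circle:
y² − 14y − 95 = 0
y = 19 or y = −5, giving (6, 19) and (6, −5).
|(6, 19) − (6, −5)| = √((0)² + (24)²) = 24.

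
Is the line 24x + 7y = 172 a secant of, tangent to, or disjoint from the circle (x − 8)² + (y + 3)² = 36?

Substituting the line into the circle gives 625x² − 10048x + 38621 = 0.
Discriminant = (−10048)² − 4·625·(38621) = 4409804 > 0.
Two real roots: the line is a secant.

secant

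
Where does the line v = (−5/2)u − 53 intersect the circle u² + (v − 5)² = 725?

Substitute v = (−106 − 5u)/2:
29u² + 1160u + 10556 = 0  ⟹  u² + 40u + 364 = 0
u = −14 or u = −26, giving (−14, −18) and (−26, 12).

(−26, 12) and (−14, −18)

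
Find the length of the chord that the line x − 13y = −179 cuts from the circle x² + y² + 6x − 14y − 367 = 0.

3√170

Substitute y = (179 + x)/13:
170x² + 1190x − 62560 = 0  ⟹  x² + 7x − 368 = 0
x = 16 or x = −23, giving (16, 15) and (−23, 12).
Chord length = distance between (16, 15) and (−23, 12) = √1530 = 3√170.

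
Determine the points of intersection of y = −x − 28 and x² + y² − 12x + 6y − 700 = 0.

(−21, −7) and (2, −30)

From the line, y = −x − 28. Substituting:
2x² + 38x − 84 = 0  ⟹  x² + 19x − 42 = 0
x = 2 or x = −21, giving (2, −30) and (−21, −7).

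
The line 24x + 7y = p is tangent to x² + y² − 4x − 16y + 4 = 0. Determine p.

p = −96 or p = 304

The line touches the circle iff its distance from (2, 8) is 8:
|24·2 + 7·8 − p| / √625 = 8
|p − (104)| = 8·25, so p = 304 or p = −96.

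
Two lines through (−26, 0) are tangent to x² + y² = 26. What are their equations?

Write the tangent as mx − y + (0 − m·(−26)) = 0 and set its distance from the centre to √26:
[m·(26) − (0)]² = 26(m² + 1)
25m² − 1 = 0, so m = 1/5 or m = −1/5.
Through (−26, 0) these give x − 5y = −26 and x + 5y = −26.

x − 5y = −26 and x + 5y = −26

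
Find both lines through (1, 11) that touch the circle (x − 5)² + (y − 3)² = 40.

x + 3y = 34 and 3x − y = −8

Write the tangent as mx − y + (11 − m·(1)) = 0 and set its distance from the centre to 2√10:
[m·(4) − (−8)]² = 40(m² + 1)
3m² − 8m − 3 = 0, so m = −1/3 or m = 3.
Through (1, 11) these give x + 3y = 34 and 3x − y = −8.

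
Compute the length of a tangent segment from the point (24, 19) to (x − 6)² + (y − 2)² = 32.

The centre is (6, 2) and r = 4√2. The square of the distance from P to the centre is 324 + 289 = 613.
The tangent meets the radius at right angles, so tangent² = |PO|² − r² = 613 − 32 = 581.

√581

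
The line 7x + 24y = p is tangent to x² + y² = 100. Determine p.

p = −250 or p = 250

For a tangent, require d(centre, line) = r = 10.
|7·0 + 24·0 − p| / √625 = 10
|p| = 10·25, so p = 250 or p = −250.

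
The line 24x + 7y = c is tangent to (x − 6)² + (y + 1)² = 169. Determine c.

c = −188 or c = 462

For a tangent, require d(centre, line) = r = 13.
|24·6 + 7·(−1) − c| / √625 = 13
|c − (137)| = 13·25, so c = 462 or c = −188.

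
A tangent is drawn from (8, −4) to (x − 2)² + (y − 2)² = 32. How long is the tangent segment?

2√10

With centre O = (2, 2), |OP|² = 72 and r² = 32.
The tangent meets the radius at right angles, so tangent² = |PO|² − r² = 72 − 32 = 40.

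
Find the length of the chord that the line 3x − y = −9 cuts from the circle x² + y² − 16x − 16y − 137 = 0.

9√10

The distance from (8, 8) to the line is 25/√10, and r² = 265.
Half the chord is √(r² − d²) = √(405/2), so the full chord is 9√10.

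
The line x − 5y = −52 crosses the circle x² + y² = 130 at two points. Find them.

Express y = (52 + x)/5 and substitute into the circle:
26x² + 104x − 546 = 0  ⟹  x² + 4x − 21 = 0
x = 3 or x = −7, giving (3, 11) and (−7, 9).

(−7, 9) and (3, 11)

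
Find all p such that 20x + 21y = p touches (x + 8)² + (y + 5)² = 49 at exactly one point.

p = −468 or p = −62

The line touches the circle iff its distance from (−8, −5) is 7:
|20·(−8) + 21·(−5) − p| / √841 = 7
|p − (−265)| = 7·29, so p = −62 or p = −468.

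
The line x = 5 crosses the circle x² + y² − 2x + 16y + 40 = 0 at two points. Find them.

(5, −11) and (5, −5)

The line gives x = 5. Substituting into the circle:
y² + 16y + 55 = 0
y = −5 or y = −11, giving (5, −5) and (5, −11).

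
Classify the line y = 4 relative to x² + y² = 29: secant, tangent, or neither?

secant

Centre (0, 0), r² = 29. Distance² from centre to line = (−4)² = 16.
Since d² < r², the line cuts the circle twice.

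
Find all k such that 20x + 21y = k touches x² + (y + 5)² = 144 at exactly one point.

k = −453 or k = 243

Tangency holds when the distance from the centre (0, −5) to the line equals the radius 12:
|20·0 + 21·(−5) − k| / √841 = 12
|k − (−105)| = 12·29, so k = 243 or k = −453.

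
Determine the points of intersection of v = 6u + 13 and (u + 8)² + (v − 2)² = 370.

From the line, v = 6u + 13. Substituting:
37u² + 148u − 185 = 0  ⟹  u² + 4u − 5 = 0
u = 1 or u = −5, giving (1, 19) and (−5, −17).

(−5, −17) and (1, 19)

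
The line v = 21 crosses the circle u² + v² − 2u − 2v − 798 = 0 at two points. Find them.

(−19, 21) and (21, 21)

Substitute v = 21:
u² − 2u − 399 = 0
u = 21 or u = −19, giving (21, 21) and (−19, 21).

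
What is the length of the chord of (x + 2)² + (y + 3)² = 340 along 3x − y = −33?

10√10

Centre (−2, −3), r² = 340. Perpendicular distance d from centre to line = |30| / √10 = 30/√10.
Half the chord is √(r² − d²) = √(250), so the full chord is 10√10.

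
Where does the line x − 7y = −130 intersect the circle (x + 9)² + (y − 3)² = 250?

Substitute y = (130 + x)/7:
50x² + 1100x + 3600 = 0  ⟹  x² + 22x + 72 = 0
x = −4 or x = −18, giving (−4, 18) and (−18, 16).

(−18, 16) and (−4, 18)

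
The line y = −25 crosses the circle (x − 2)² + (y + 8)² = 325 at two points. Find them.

Express y = −25 and substitute into the circle:
x² − 4x − 32 = 0
x = 8 or x = −4, giving (8, −25) and (−4, −25).

(−4, −25) and (8, −25)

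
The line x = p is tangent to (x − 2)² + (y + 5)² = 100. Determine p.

The line touches the circle iff its distance from (2, −5) is 10:
|1·2 + 0·(−5) − p| / √1 = 10
|p − (2)| = 10, so p = 12 or p = −8.

p = −8 or p = 12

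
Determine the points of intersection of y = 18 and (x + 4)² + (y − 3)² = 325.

(−14, 18) and (6, 18)

Substitute y = 18:
x² + 8x − 84 = 0
x = 6 or x = −14, giving (6, 18) and (−14, 18).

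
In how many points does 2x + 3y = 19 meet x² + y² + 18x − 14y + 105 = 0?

Substituting the line into the circle gives 13x² + 170x + 508 = 0.
Discriminant = (170)² − 4·13·(508) = 2484 > 0.
Two real roots: the line is a secant.

2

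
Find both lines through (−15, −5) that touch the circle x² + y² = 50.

x + 7y = −50 and x − y = −10

A line y − (−5) = m(x − (−15)) is tangent when its distance from (0, 0) is 5√2:
[m·(15) − (5)]² = 50(m² + 1)
7m² − 6m − 1 = 0, so m = −1/7 or m = 1.
With m = −1/7: x + 7y = −50. With m = 1: x − y = −10.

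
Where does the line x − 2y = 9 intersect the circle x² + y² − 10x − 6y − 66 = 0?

From the line, y = (−9 + x)/2. Substituting:
5x² − 70x − 75 = 0  ⟹  x² − 14x − 15 = 0
x = 15 or x = −1, giving (15, 3) and (−1, −5).

(−1, −5) and (15, 3)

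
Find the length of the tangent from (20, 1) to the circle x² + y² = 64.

√337

With centre O = (0, 0), |OP|² = 401 and r² = 64.
The tangent meets the radius at right angles, so tangent² = |PO|² − r² = 401 − 64 = 337.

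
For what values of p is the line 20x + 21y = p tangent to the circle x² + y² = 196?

For a tangent, require d(centre, line) = r = 14.
|20·0 + 21·0 − p| / √841 = 14
|p| = 14·29, so p = 406 or p = −406.

p = −406 or p = 406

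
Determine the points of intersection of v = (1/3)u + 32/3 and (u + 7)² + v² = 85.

(−14, 6) and (−5, 9)

From the line, v = (32 + u)/3. Substituting:
10u² + 190u + 700 = 0  ⟹  u² + 19u + 70 = 0
u = −5 or u = −14, giving (−5, 9) and (−14, 6).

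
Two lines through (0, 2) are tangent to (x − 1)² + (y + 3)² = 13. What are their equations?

3x − 2y = −4 and 2x + 3y = 6

A line y − (2) = m(x − (0)) is tangent when its distance from (1, −3) is √13:
[m·(1) − (−5)]² = 13(m² + 1)
6m² − 5m − 6 = 0, so m = 3/2 or m = −2/3.
Through (0, 2) these give 3x − 2y = −4 and 2x + 3y = 6.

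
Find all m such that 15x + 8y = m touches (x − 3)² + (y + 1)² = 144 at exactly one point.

m = −167 or m = 241

The line touches the circle iff its distance from (3, −1) is 12:
|15·3 + 8·(−1) − m| / √289 = 12
|m − (37)| = 12·17, so m = 241 or m = −167.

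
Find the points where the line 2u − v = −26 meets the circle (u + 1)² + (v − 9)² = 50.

(−8, 10) and (−6, 14)

From the line, v = 2u + 26. Substituting:
5u² + 70u + 240 = 0  ⟹  u² + 14u + 48 = 0
u = −6 or u = −8, giving (−6, 14) and (−8, 10).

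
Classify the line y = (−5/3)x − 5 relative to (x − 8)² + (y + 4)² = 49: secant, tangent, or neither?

Substituting the line into the circle gives 34x² − 114x + 144 = 0.
Discriminant = (−114)² − 4·34·(144) = −6588 < 0.
No real roots: the line does not meet the circle.

neither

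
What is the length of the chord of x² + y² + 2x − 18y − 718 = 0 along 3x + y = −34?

The distance from (−1, 9) to the line is 40/√10, and r² = 800.
Half the chord is √(r² − d²) = √(640), so the full chord is 16√10.

16√10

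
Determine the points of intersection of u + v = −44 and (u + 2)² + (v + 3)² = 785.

(−25, −19) and (−18, −26)

From the line, v = −u − 44. Substituting:
2u² + 86u + 900 = 0  ⟹  u² + 43u + 450 = 0
u = −18 or u = −25, giving (−18, −26) and (−25, −19).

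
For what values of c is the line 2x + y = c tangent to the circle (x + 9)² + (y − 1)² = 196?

Tangency holds when the distance from the centre (−9, 1) to the line equals the radius 14:
|2·(−9) + 1·1 − c| / √5 = 14
|c − (−17)| = 14√5.

c = −17 ± 14√5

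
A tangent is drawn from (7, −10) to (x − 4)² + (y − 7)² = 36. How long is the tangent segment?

With centre O = (4, 7), |OP|² = 298 and r² = 36.
The tangent meets the radius at right angles, so tangent² = |PO|² − r² = 298 − 36 = 262.

√262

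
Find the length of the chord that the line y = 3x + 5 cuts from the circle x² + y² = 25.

3√10

Centre (0, 0), r² = 25. Perpendicular distance d from centre to line = |5| / √10 = 5/√10.
Half the chord is √(r² − d²) = √(45/2), so the full chord is 3√10.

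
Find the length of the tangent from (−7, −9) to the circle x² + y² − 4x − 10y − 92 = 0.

2√39

The centre is (2, 5) and r = 11. The square of the distance from P to the centre is 81 + 196 = 277.
Power of the point: PT² = |PO|² − r² = 156, so PT = 2√39.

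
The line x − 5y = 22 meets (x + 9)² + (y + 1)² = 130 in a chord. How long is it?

From the line, y = (−22 + x)/5. Substituting:
26x² + 416x − 936 = 0  ⟹  x² + 16x − 36 = 0
x = 2 or x = −18, giving (2, −4) and (−18, −8).
|(2, −4) − (−18, −8)| = √((20)² + (4)²) = 4√26.

4√26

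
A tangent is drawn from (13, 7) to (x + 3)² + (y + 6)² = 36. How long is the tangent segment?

√389

With centre O = (−3, −6), |OP|² = 425 and r² = 36.
Power of the point: PT² = |PO|² − r² = 389, so PT = √389.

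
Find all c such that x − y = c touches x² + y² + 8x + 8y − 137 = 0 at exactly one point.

For a tangent, require d(centre, line) = r = 13.
|1·(−4) − 1·(−4) − c| / √2 = 13
|c| = 13√2.

c = ±13√2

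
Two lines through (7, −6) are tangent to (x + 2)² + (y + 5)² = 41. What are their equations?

4x − 5y = 58 and 5x + 4y = 11

Write the tangent as mx − y + (−6 − m·(7)) = 0 and set its distance from the centre to √41:
(−9m − (1))² = 41(m² + 1)
20m² + 9m − 20 = 0, so m = 4/5 or m = −5/4.
With m = 4/5: 4x − 5y = 58. With m = −5/4: 5x + 4y = 11.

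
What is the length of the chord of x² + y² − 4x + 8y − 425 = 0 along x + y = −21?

23√2

Express y = −x − 21 and substitute into the circle:
2x² + 30x − 152 = 0  ⟹  x² + 15x − 76 = 0
x = 4 or x = −19, giving (4, −25) and (−19, −2).
|(4, −25) − (−19, −2)| = √((23)² + (−23)²) = 23√2.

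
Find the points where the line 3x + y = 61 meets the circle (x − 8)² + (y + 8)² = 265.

(19, 4) and (24, −11)

From the line, y = −3x + 61. Substituting:
10x² − 430x + 4560 = 0  ⟹  x² − 43x + 456 = 0
x = 24 or x = 19, giving (24, −11) and (19, 4).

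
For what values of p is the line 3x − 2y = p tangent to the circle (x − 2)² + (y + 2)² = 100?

p = 10 ± 10√13

The line touches the circle iff its distance from (2, −2) is 10:
|3·2 − 2·(−2) − p| / √13 = 10
|p − (10)| = 10√13.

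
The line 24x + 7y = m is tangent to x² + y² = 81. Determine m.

m = −225 or m = 225

The line touches the circle iff its distance from (0, 0) is 9:
|24·0 + 7·0 − m| / √625 = 9
|m| = 9·25, so m = 225 or m = −225.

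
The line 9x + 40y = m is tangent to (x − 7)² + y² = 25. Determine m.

m = −142 or m = 268

For a tangent, require d(centre, line) = r = 5.
|9·7 + 40·0 − m| / √1681 = 5
|m − (63)| = 5·41, so m = 268 or m = −142.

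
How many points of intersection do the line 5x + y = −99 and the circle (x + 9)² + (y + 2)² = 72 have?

Substituting the line into the circle gives 26x² + 988x + 9418 = 0.
Discriminant = (988)² − 4·26·(9418) = −3328 < 0.
No real roots: the line does not meet the circle.

0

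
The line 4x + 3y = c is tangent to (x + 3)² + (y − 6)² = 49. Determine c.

Tangency holds when the distance from the centre (−3, 6) to the line equals the radius 7:
|4·(−3) + 3·6 − c| / √25 = 7
|c − (6)| = 7·5, so c = 41 or c = −29.

c = −29 or c = 41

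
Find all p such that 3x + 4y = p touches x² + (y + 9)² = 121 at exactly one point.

The line touches the circle iff its distance from (0, −9) is 11:
|3·0 + 4·(−9) − p| / √25 = 11
|p − (−36)| = 11·5, so p = 19 or p = −91.

p = −91 or p = 19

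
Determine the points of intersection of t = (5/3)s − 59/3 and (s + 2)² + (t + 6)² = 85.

(4, −13) and (7, −8)

Express t = (−59 + 5s)/3 and substitute into the circle:
34s² − 374s + 952 = 0  ⟹  s² − 11s + 28 = 0
s = 7 or s = 4, giving (7, −8) and (4, −13).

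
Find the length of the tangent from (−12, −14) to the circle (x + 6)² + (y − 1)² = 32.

Centre (−6, 1), r² = 32. |PO|² = (−6)² + (−15)² = 261.
Power of the point: PT² = |PO|² − r² = 229, so PT = √229.

√229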